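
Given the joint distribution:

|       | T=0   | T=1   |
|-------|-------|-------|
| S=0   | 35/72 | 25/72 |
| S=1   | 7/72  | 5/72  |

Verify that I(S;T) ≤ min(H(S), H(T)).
Marginal P(S) (row sums):
  P(S=0) = 35/72 + 25/72 = 5/6
  P(S=1) = 7/72 + 5/72 = 1/6
Marginal P(T) (column sums):
  P(T=0) = 35/72 + 7/72 = 7/12
  P(T=1) = 25/72 + 5/72 = 5/12

H(S) = -[(5/6)·log₂(5/6) + (1/6)·log₂(1/6)]
  = 0.2192 + 0.4308
  = 0.6500 bits
H(T) = -[(7/12)·log₂(7/12) + (5/12)·log₂(5/12)]
  = 0.4536 + 0.5263
  = 0.9799 bits
H(S,T) = -[(35/72)·log₂(35/72) + (25/72)·log₂(25/72) + (7/72)·log₂(7/72) + (5/72)·log₂(5/72)]
  = 0.5059 + 0.5299 + 0.3269 + 0.2672
  = 1.6299 bits

I(S;T) = H(S) + H(T) - H(S,T)
  = 0.6500 + 0.9799 - 1.6299
  = 0.0000 bits

min(H(S), H(T)) = min(0.6500, 0.9799) = 0.6500 bits
Since 0.0000 ≤ 0.6500, the bound is satisfied ✓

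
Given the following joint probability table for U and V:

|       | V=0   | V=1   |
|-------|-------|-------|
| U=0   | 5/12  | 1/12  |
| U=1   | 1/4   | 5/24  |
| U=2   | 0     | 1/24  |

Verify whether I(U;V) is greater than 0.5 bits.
Marginal P(U) (row sums):
  P(U=0) = 5/12 + 1/12 = 1/2
  P(U=1) = 1/4 + 5/24 = 11/24
  P(U=2) = 0 + 1/24 = 1/24
Marginal P(V) (column sums):
  P(V=0) = 5/12 + 1/4 + 0 = 2/3
  P(V=1) = 1/12 + 5/24 + 1/24 = 1/3

H(U) = -[(1/2)·log₂(1/2) + (11/24)·log₂(11/24) + (1/24)·log₂(1/24)]
  = 0.5000 + 0.5159 + 0.1910
  = 1.2069 bits
H(V) = -[(2/3)·log₂(2/3) + (1/3)·log₂(1/3)]
  = 0.3900 + 0.5283
  = 0.9183 bits
H(U,V) = -[(5/12)·log₂(5/12) + (1/12)·log₂(1/12) + (1/4)·log₂(1/4) + (5/24)·log₂(5/24) + (1/24)·log₂(1/24)]
  = 0.5263 + 0.2987 + 0.5000 + 0.4715 + 0.1910
  = 1.9875 bits

I(U;V) = H(U) + H(V) - H(U,V)
  = 1.2069 + 0.9183 - 1.9875
  = 0.1377 bits

No. I(U;V) = 0.1377 bits, which is ≤ 0.5 bits.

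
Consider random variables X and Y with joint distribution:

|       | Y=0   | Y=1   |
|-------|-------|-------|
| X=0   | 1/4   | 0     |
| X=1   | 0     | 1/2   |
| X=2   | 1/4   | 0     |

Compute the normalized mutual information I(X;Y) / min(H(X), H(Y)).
Marginal P(X) (row sums):
  P(X=0) = 1/4 + 0 = 1/4
  P(X=1) = 0 + 1/2 = 1/2
  P(X=2) = 1/4 + 0 = 1/4
Marginal P(Y) (column sums):
  P(Y=0) = 1/4 + 0 + 1/4 = 1/2
  P(Y=1) = 0 + 1/2 + 0 = 1/2

H(X) = -[(1/4)·log₂(1/4) + (1/2)·log₂(1/2) + (1/4)·log₂(1/4)]
  = 0.5000 + 0.5000 + 0.5000
  = 1.5000 bits
H(Y) = -[(1/2)·log₂(1/2) + (1/2)·log₂(1/2)]
  = 0.5000 + 0.5000
  = 1.0000 bits
H(X,Y) = -[(1/4)·log₂(1/4) + (1/2)·log₂(1/2) + (1/4)·log₂(1/4)]
  = 0.5000 + 0.5000 + 0.5000
  = 1.5000 bits

I(X;Y) = H(X) + H(Y) - H(X,Y)
  = 1.5000 + 1.0000 - 1.5000
  = 1.0000 bits

min(H(X), H(Y)) = min(1.5000, 1.0000) = 1.0000 bits
Normalized MI = 1.0000 / 1.0000 = 1.0000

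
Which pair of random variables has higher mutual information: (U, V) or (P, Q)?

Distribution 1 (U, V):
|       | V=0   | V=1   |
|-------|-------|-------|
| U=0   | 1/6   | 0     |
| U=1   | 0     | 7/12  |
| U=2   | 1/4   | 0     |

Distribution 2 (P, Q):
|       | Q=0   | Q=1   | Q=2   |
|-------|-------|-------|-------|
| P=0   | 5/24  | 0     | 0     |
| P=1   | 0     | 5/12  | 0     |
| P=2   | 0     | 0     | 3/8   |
Distribution 1 (U, V):
Marginal P(U) (row sums):
  P(U=0) = 1/6 + 0 = 1/6
  P(U=1) = 0 + 7/12 = 7/12
  P(U=2) = 1/4 + 0 = 1/4
Marginal P(V) (column sums):
  P(V=0) = 1/6 + 0 + 1/4 = 5/12
  P(V=1) = 0 + 7/12 + 0 = 7/12

H(U) = -[(1/6)·log₂(1/6) + (7/12)·log₂(7/12) + (1/4)·log₂(1/4)]
  = 0.4308 + 0.4536 + 0.5000
  = 1.3844 bits
H(V) = -[(5/12)·log₂(5/12) + (7/12)·log₂(7/12)]
  = 0.5263 + 0.4536
  = 0.9799 bits
H(U,V) = -[(1/6)·log₂(1/6) + (7/12)·log₂(7/12) + (1/4)·log₂(1/4)]
  = 0.4308 + 0.4536 + 0.5000
  = 1.3844 bits

I(U;V) = H(U) + H(V) - H(U,V)
  = 1.3844 + 0.9799 - 1.3844
  = 0.9799 bits

Distribution 2 (P, Q):
Marginal P(P) (row sums):
  P(P=0) = 5/24 + 0 + 0 = 5/24
  P(P=1) = 0 + 5/12 + 0 = 5/12
  P(P=2) = 0 + 0 + 3/8 = 3/8
Marginal P(Q) (column sums):
  P(Q=0) = 5/24 + 0 + 0 = 5/24
  P(Q=1) = 0 + 5/12 + 0 = 5/12
  P(Q=2) = 0 + 0 + 3/8 = 3/8

H(P) = -[(5/24)·log₂(5/24) + (5/12)·log₂(5/12) + (3/8)·log₂(3/8)]
  = 0.4715 + 0.5263 + 0.5306
  = 1.5284 bits
H(Q) = -[(5/24)·log₂(5/24) + (5/12)·log₂(5/12) + (3/8)·log₂(3/8)]
  = 0.4715 + 0.5263 + 0.5306
  = 1.5284 bits
H(P,Q) = -[(5/24)·log₂(5/24) + (5/12)·log₂(5/12) + (3/8)·log₂(3/8)]
  = 0.4715 + 0.5263 + 0.5306
  = 1.5284 bits

I(P;Q) = H(P) + H(Q) - H(P,Q)
  = 1.5284 + 1.5284 - 1.5284
  = 1.5284 bits

I(P;Q) = 1.5284 bits > I(U;V) = 0.9799 bits, so (P, Q) has the higher mutual information (stronger dependence).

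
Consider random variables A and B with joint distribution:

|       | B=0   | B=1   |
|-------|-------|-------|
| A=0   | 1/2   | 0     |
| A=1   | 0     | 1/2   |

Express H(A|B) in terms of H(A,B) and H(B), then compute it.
H(A|B) = H(A,B) - H(B)

Marginal P(B) (column sums):
  P(B=0) = 1/2 + 0 = 1/2
  P(B=1) = 0 + 1/2 = 1/2

H(A,B) = -[(1/2)·log₂(1/2) + (1/2)·log₂(1/2)]
  = 0.5000 + 0.5000
  = 1.0000 bits
H(B) = -[(1/2)·log₂(1/2) + (1/2)·log₂(1/2)]
  = 0.5000 + 0.5000
  = 1.0000 bits

H(A|B) = 1.0000 - 1.0000 = 0.0000 bits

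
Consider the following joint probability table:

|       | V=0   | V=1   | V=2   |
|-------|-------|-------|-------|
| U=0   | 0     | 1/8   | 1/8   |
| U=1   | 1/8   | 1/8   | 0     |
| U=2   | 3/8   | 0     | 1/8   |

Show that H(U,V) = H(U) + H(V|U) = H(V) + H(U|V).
Marginal P(U) (row sums):
  P(U=0) = 0 + 1/8 + 1/8 = 1/4
  P(U=1) = 1/8 + 1/8 + 0 = 1/4
  P(U=2) = 3/8 + 0 + 1/8 = 1/2
Marginal P(V) (column sums):
  P(V=0) = 0 + 1/8 + 3/8 = 1/2
  P(V=1) = 1/8 + 1/8 + 0 = 1/4
  P(V=2) = 1/8 + 0 + 1/8 = 1/4

Decomposition 1: H(U) + H(V|U)
H(U) = -[(1/4)·log₂(1/4) + (1/4)·log₂(1/4) + (1/2)·log₂(1/2)]
  = 0.5000 + 0.5000 + 0.5000
  = 1.5000 bits
H(V|U) = -Σ P(U,V)·log₂ P(V|U), where P(V|U) = P(U,V) / P(U)
  (cells with P(U,V) = 0 contribute 0)
  (U=0,V=1): P(V|U) = (1/8)/(1/4) = 1/2;  -(1/8)·log₂(1/2) = 0.1250
  (U=0,V=2): P(V|U) = (1/8)/(1/4) = 1/2;  -(1/8)·log₂(1/2) = 0.1250
  (U=1,V=0): P(V|U) = (1/8)/(1/4) = 1/2;  -(1/8)·log₂(1/2) = 0.1250
  (U=1,V=1): P(V|U) = (1/8)/(1/4) = 1/2;  -(1/8)·log₂(1/2) = 0.1250
  (U=2,V=0): P(V|U) = (3/8)/(1/2) = 3/4;  -(3/8)·log₂(3/4) = 0.1556
  (U=2,V=2): P(V|U) = (1/8)/(1/2) = 1/4;  -(1/8)·log₂(1/4) = 0.2500
H(V|U) = 0.1250 + 0.1250 + 0.1250 + 0.1250 + 0.1556 + 0.2500
  = 0.9056 bits
H(U) + H(V|U) = 1.5000 + 0.9056 = 2.4056 bits

Decomposition 2: H(V) + H(U|V)
H(V) = -[(1/2)·log₂(1/2) + (1/4)·log₂(1/4) + (1/4)·log₂(1/4)]
  = 0.5000 + 0.5000 + 0.5000
  = 1.5000 bits
H(U|V) = -Σ P(U,V)·log₂ P(U|V), where P(U|V) = P(U,V) / P(V)
  (cells with P(U,V) = 0 contribute 0)
  (U=0,V=1): P(U|V) = (1/8)/(1/4) = 1/2;  -(1/8)·log₂(1/2) = 0.1250
  (U=0,V=2): P(U|V) = (1/8)/(1/4) = 1/2;  -(1/8)·log₂(1/2) = 0.1250
  (U=1,V=0): P(U|V) = (1/8)/(1/2) = 1/4;  -(1/8)·log₂(1/4) = 0.2500
  (U=1,V=1): P(U|V) = (1/8)/(1/4) = 1/2;  -(1/8)·log₂(1/2) = 0.1250
  (U=2,V=0): P(U|V) = (3/8)/(1/2) = 3/4;  -(3/8)·log₂(3/4) = 0.1556
  (U=2,V=2): P(U|V) = (1/8)/(1/4) = 1/2;  -(1/8)·log₂(1/2) = 0.1250
H(U|V) = 0.1250 + 0.1250 + 0.2500 + 0.1250 + 0.1556 + 0.1250
  = 0.9056 bits
H(V) + H(U|V) = 1.5000 + 0.9056 = 2.4056 bits

Direct computation of the joint entropy:
H(U,V) = -[(1/8)·log₂(1/8) + (1/8)·log₂(1/8) + (1/8)·log₂(1/8) + (1/8)·log₂(1/8) + (3/8)·log₂(3/8) + (1/8)·log₂(1/8)]
  = 0.3750 + 0.3750 + 0.3750 + 0.3750 + 0.5306 + 0.3750
  = 2.4056 bits

All three agree: H(U,V) = 2.4056 bits ✓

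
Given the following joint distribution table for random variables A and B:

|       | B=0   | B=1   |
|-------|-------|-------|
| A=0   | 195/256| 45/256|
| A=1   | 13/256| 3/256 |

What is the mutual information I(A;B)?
Marginal P(A) (row sums):
  P(A=0) = 195/256 + 45/256 = 15/16
  P(A=1) = 13/256 + 3/256 = 1/16
Marginal P(B) (column sums):
  P(B=0) = 195/256 + 13/256 = 13/16
  P(B=1) = 45/256 + 3/256 = 3/16

H(A) = -[(15/16)·log₂(15/16) + (1/16)·log₂(1/16)]
  = 0.0873 + 0.2500
  = 0.3373 bits
H(B) = -[(13/16)·log₂(13/16) + (3/16)·log₂(3/16)]
  = 0.2434 + 0.4528
  = 0.6962 bits
H(A,B) = -[(195/256)·log₂(195/256) + (45/256)·log₂(45/256) + (13/256)·log₂(13/256) + (3/256)·log₂(3/256)]
  = 0.2991 + 0.4409 + 0.2183 + 0.0752
  = 1.0335 bits

I(A;B) = H(A) + H(B) - H(A,B)
  = 0.3373 + 0.6962 - 1.0335
  = 0.0000 bits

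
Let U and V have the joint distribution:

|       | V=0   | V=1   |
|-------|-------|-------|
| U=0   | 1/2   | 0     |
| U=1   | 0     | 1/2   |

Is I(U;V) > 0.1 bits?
Marginal P(U) (row sums):
  P(U=0) = 1/2 + 0 = 1/2
  P(U=1) = 0 + 1/2 = 1/2
Marginal P(V) (column sums):
  P(V=0) = 1/2 + 0 = 1/2
  P(V=1) = 0 + 1/2 = 1/2

H(U) = -[(1/2)·log₂(1/2) + (1/2)·log₂(1/2)]
  = 0.5000 + 0.5000
  = 1.0000 bits
H(V) = -[(1/2)·log₂(1/2) + (1/2)·log₂(1/2)]
  = 0.5000 + 0.5000
  = 1.0000 bits
H(U,V) = -[(1/2)·log₂(1/2) + (1/2)·log₂(1/2)]
  = 0.5000 + 0.5000
  = 1.0000 bits

I(U;V) = H(U) + H(V) - H(U,V)
  = 1.0000 + 1.0000 - 1.0000
  = 1.0000 bits

Yes. I(U;V) = 1.0000 bits, which is > 0.1 bits.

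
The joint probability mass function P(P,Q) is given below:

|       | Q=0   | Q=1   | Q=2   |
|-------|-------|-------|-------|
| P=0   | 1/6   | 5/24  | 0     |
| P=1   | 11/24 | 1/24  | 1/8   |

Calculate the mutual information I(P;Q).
Marginal P(P) (row sums):
  P(P=0) = 1/6 + 5/24 + 0 = 3/8
  P(P=1) = 11/24 + 1/24 + 1/8 = 5/8
Marginal P(Q) (column sums):
  P(Q=0) = 1/6 + 11/24 = 5/8
  P(Q=1) = 5/24 + 1/24 = 1/4
  P(Q=2) = 0 + 1/8 = 1/8

H(P) = -[(3/8)·log₂(3/8) + (5/8)·log₂(5/8)]
  = 0.5306 + 0.4238
  = 0.9544 bits
H(Q) = -[(5/8)·log₂(5/8) + (1/4)·log₂(1/4) + (1/8)·log₂(1/8)]
  = 0.4238 + 0.5000 + 0.3750
  = 1.2988 bits
H(P,Q) = -[(1/6)·log₂(1/6) + (5/24)·log₂(5/24) + (11/24)·log₂(11/24) + (1/24)·log₂(1/24) + (1/8)·log₂(1/8)]
  = 0.4308 + 0.4715 + 0.5159 + 0.1910 + 0.3750
  = 1.9842 bits

I(P;Q) = H(P) + H(Q) - H(P,Q)
  = 0.9544 + 1.2988 - 1.9842
  = 0.2690 bits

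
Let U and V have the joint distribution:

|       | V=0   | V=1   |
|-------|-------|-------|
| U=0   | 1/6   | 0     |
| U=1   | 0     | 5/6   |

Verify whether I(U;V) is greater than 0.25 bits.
Marginal P(U) (row sums):
  P(U=0) = 1/6 + 0 = 1/6
  P(U=1) = 0 + 5/6 = 5/6
Marginal P(V) (column sums):
  P(V=0) = 1/6 + 0 = 1/6
  P(V=1) = 0 + 5/6 = 5/6

H(U) = -[(1/6)·log₂(1/6) + (5/6)·log₂(5/6)]
  = 0.4308 + 0.2192
  = 0.6500 bits
H(V) = -[(1/6)·log₂(1/6) + (5/6)·log₂(5/6)]
  = 0.4308 + 0.2192
  = 0.6500 bits
H(U,V) = -[(1/6)·log₂(1/6) + (5/6)·log₂(5/6)]
  = 0.4308 + 0.2192
  = 0.6500 bits

I(U;V) = H(U) + H(V) - H(U,V)
  = 0.6500 + 0.6500 - 0.6500
  = 0.6500 bits

Yes. I(U;V) = 0.6500 bits, which is > 0.25 bits.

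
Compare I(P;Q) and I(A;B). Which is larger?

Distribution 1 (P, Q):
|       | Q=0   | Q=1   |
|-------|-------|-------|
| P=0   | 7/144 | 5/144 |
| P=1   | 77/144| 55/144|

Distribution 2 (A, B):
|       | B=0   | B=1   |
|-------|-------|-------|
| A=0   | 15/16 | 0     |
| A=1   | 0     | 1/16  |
Distribution 1 (P, Q):
Marginal P(P) (row sums):
  P(P=0) = 7/144 + 5/144 = 1/12
  P(P=1) = 77/144 + 55/144 = 11/12
Marginal P(Q) (column sums):
  P(Q=0) = 7/144 + 77/144 = 7/12
  P(Q=1) = 5/144 + 55/144 = 5/12

H(P) = -[(1/12)·log₂(1/12) + (11/12)·log₂(11/12)]
  = 0.2987 + 0.1151
  = 0.4138 bits
H(Q) = -[(7/12)·log₂(7/12) + (5/12)·log₂(5/12)]
  = 0.4536 + 0.5263
  = 0.9799 bits
H(P,Q) = -[(7/144)·log₂(7/144) + (5/144)·log₂(5/144) + (77/144)·log₂(77/144) + (55/144)·log₂(55/144)]
  = 0.2121 + 0.1683 + 0.4829 + 0.5304
  = 1.3937 bits

I(P;Q) = H(P) + H(Q) - H(P,Q)
  = 0.4138 + 0.9799 - 1.3937
  = 0.0000 bits

Distribution 2 (A, B):
Marginal P(A) (row sums):
  P(A=0) = 15/16 + 0 = 15/16
  P(A=1) = 0 + 1/16 = 1/16
Marginal P(B) (column sums):
  P(B=0) = 15/16 + 0 = 15/16
  P(B=1) = 0 + 1/16 = 1/16

H(A) = -[(15/16)·log₂(15/16) + (1/16)·log₂(1/16)]
  = 0.0873 + 0.2500
  = 0.3373 bits
H(B) = -[(15/16)·log₂(15/16) + (1/16)·log₂(1/16)]
  = 0.0873 + 0.2500
  = 0.3373 bits
H(A,B) = -[(15/16)·log₂(15/16) + (1/16)·log₂(1/16)]
  = 0.0873 + 0.2500
  = 0.3373 bits

I(A;B) = H(A) + H(B) - H(A,B)
  = 0.3373 + 0.3373 - 0.3373
  = 0.3373 bits

I(A;B) = 0.3373 bits > I(P;Q) = 0.0000 bits, so (A, B) has the higher mutual information (stronger dependence).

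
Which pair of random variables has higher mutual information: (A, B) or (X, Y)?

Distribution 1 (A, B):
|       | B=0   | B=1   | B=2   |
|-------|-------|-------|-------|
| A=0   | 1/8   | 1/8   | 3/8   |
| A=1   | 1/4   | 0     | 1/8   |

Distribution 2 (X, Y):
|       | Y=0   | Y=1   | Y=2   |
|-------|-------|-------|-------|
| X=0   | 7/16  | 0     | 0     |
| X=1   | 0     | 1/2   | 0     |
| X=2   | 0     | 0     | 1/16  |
Distribution 1 (A, B):
Marginal P(A) (row sums):
  P(A=0) = 1/8 + 1/8 + 3/8 = 5/8
  P(A=1) = 1/4 + 0 + 1/8 = 3/8
Marginal P(B) (column sums):
  P(B=0) = 1/8 + 1/4 = 3/8
  P(B=1) = 1/8 + 0 = 1/8
  P(B=2) = 3/8 + 1/8 = 1/2

H(A) = -[(5/8)·log₂(5/8) + (3/8)·log₂(3/8)]
  = 0.4238 + 0.5306
  = 0.9544 bits
H(B) = -[(3/8)·log₂(3/8) + (1/8)·log₂(1/8) + (1/2)·log₂(1/2)]
  = 0.5306 + 0.3750 + 0.5000
  = 1.4056 bits
H(A,B) = -[(1/8)·log₂(1/8) + (1/8)·log₂(1/8) + (3/8)·log₂(3/8) + (1/4)·log₂(1/4) + (1/8)·log₂(1/8)]
  = 0.3750 + 0.3750 + 0.5306 + 0.5000 + 0.3750
  = 2.1556 bits

I(A;B) = H(A) + H(B) - H(A,B)
  = 0.9544 + 1.4056 - 2.1556
  = 0.2044 bits

Distribution 2 (X, Y):
Marginal P(X) (row sums):
  P(X=0) = 7/16 + 0 + 0 = 7/16
  P(X=1) = 0 + 1/2 + 0 = 1/2
  P(X=2) = 0 + 0 + 1/16 = 1/16
Marginal P(Y) (column sums):
  P(Y=0) = 7/16 + 0 + 0 = 7/16
  P(Y=1) = 0 + 1/2 + 0 = 1/2
  P(Y=2) = 0 + 0 + 1/16 = 1/16

H(X) = -[(7/16)·log₂(7/16) + (1/2)·log₂(1/2) + (1/16)·log₂(1/16)]
  = 0.5218 + 0.5000 + 0.2500
  = 1.2718 bits
H(Y) = -[(7/16)·log₂(7/16) + (1/2)·log₂(1/2) + (1/16)·log₂(1/16)]
  = 0.5218 + 0.5000 + 0.2500
  = 1.2718 bits
H(X,Y) = -[(7/16)·log₂(7/16) + (1/2)·log₂(1/2) + (1/16)·log₂(1/16)]
  = 0.5218 + 0.5000 + 0.2500
  = 1.2718 bits

I(X;Y) = H(X) + H(Y) - H(X,Y)
  = 1.2718 + 1.2718 - 1.2718
  = 1.2718 bits

I(X;Y) = 1.2718 bits > I(A;B) = 0.2044 bits, so (X, Y) has the higher mutual information (stronger dependence).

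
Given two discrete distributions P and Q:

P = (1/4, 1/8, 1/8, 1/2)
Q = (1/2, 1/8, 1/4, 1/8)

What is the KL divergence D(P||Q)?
D(P||Q) = Σ P(i) log₂(P(i)/Q(i))
  i=0: (1/4) × log₂((1/4)/(1/2)) = (1/4) × log₂(1/2) = -0.2500
  i=1: (1/8) × log₂((1/8)/(1/8)) = (1/8) × log₂(1) = 0.0000
  i=2: (1/8) × log₂((1/8)/(1/4)) = (1/8) × log₂(1/2) = -0.1250
  i=3: (1/2) × log₂((1/2)/(1/8)) = (1/2) × log₂(4) = 1.0000
D(P||Q) = -0.2500 + 0.0000 - 0.1250 + 1.0000
  = 0.6250 bits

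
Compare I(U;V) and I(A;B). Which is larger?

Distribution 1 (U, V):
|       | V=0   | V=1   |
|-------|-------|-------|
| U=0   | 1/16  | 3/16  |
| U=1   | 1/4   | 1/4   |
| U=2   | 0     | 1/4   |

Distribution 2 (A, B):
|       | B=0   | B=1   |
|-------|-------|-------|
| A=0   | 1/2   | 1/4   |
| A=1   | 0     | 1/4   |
Distribution 1 (U, V):
Marginal P(U) (row sums):
  P(U=0) = 1/16 + 3/16 = 1/4
  P(U=1) = 1/4 + 1/4 = 1/2
  P(U=2) = 0 + 1/4 = 1/4
Marginal P(V) (column sums):
  P(V=0) = 1/16 + 1/4 + 0 = 5/16
  P(V=1) = 3/16 + 1/4 + 1/4 = 11/16

H(U) = -[(1/4)·log₂(1/4) + (1/2)·log₂(1/2) + (1/4)·log₂(1/4)]
  = 0.5000 + 0.5000 + 0.5000
  = 1.5000 bits
H(V) = -[(5/16)·log₂(5/16) + (11/16)·log₂(11/16)]
  = 0.5244 + 0.3716
  = 0.8960 bits
H(U,V) = -[(1/16)·log₂(1/16) + (3/16)·log₂(3/16) + (1/4)·log₂(1/4) + (1/4)·log₂(1/4) + (1/4)·log₂(1/4)]
  = 0.2500 + 0.4528 + 0.5000 + 0.5000 + 0.5000
  = 2.2028 bits

I(U;V) = H(U) + H(V) - H(U,V)
  = 1.5000 + 0.8960 - 2.2028
  = 0.1932 bits

Distribution 2 (A, B):
Marginal P(A) (row sums):
  P(A=0) = 1/2 + 1/4 = 3/4
  P(A=1) = 0 + 1/4 = 1/4
Marginal P(B) (column sums):
  P(B=0) = 1/2 + 0 = 1/2
  P(B=1) = 1/4 + 1/4 = 1/2

H(A) = -[(3/4)·log₂(3/4) + (1/4)·log₂(1/4)]
  = 0.3113 + 0.5000
  = 0.8113 bits
H(B) = -[(1/2)·log₂(1/2) + (1/2)·log₂(1/2)]
  = 0.5000 + 0.5000
  = 1.0000 bits
H(A,B) = -[(1/2)·log₂(1/2) + (1/4)·log₂(1/4) + (1/4)·log₂(1/4)]
  = 0.5000 + 0.5000 + 0.5000
  = 1.5000 bits

I(A;B) = H(A) + H(B) - H(A,B)
  = 0.8113 + 1.0000 - 1.5000
  = 0.3113 bits

I(A;B) = 0.3113 bits > I(U;V) = 0.1932 bits, so (A, B) has the higher mutual information (stronger dependence).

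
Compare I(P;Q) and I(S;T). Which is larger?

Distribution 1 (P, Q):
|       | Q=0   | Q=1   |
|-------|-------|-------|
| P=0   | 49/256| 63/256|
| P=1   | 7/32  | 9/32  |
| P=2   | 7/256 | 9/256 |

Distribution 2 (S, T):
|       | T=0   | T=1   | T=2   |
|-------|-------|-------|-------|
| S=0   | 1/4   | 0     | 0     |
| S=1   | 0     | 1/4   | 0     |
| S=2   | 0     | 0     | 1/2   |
Distribution 1 (P, Q):
Marginal P(P) (row sums):
  P(P=0) = 49/256 + 63/256 = 7/16
  P(P=1) = 7/32 + 9/32 = 1/2
  P(P=2) = 7/256 + 9/256 = 1/16
Marginal P(Q) (column sums):
  P(Q=0) = 49/256 + 7/32 + 7/256 = 7/16
  P(Q=1) = 63/256 + 9/32 + 9/256 = 9/16

H(P) = -[(7/16)·log₂(7/16) + (1/2)·log₂(1/2) + (1/16)·log₂(1/16)]
  = 0.5218 + 0.5000 + 0.2500
  = 1.2718 bits
H(Q) = -[(7/16)·log₂(7/16) + (9/16)·log₂(9/16)]
  = 0.5218 + 0.4669
  = 0.9887 bits
H(P,Q) = -[(49/256)·log₂(49/256) + (63/256)·log₂(63/256) + (7/32)·log₂(7/32) + (9/32)·log₂(9/32) + (7/256)·log₂(7/256) + (9/256)·log₂(9/256)]
  = 0.4566 + 0.4978 + 0.4796 + 0.5147 + 0.1420 + 0.1698
  = 2.2605 bits

I(P;Q) = H(P) + H(Q) - H(P,Q)
  = 1.2718 + 0.9887 - 2.2605
  = 0.0000 bits

Distribution 2 (S, T):
Marginal P(S) (row sums):
  P(S=0) = 1/4 + 0 + 0 = 1/4
  P(S=1) = 0 + 1/4 + 0 = 1/4
  P(S=2) = 0 + 0 + 1/2 = 1/2
Marginal P(T) (column sums):
  P(T=0) = 1/4 + 0 + 0 = 1/4
  P(T=1) = 0 + 1/4 + 0 = 1/4
  P(T=2) = 0 + 0 + 1/2 = 1/2

H(S) = -[(1/4)·log₂(1/4) + (1/4)·log₂(1/4) + (1/2)·log₂(1/2)]
  = 0.5000 + 0.5000 + 0.5000
  = 1.5000 bits
H(T) = -[(1/4)·log₂(1/4) + (1/4)·log₂(1/4) + (1/2)·log₂(1/2)]
  = 0.5000 + 0.5000 + 0.5000
  = 1.5000 bits
H(S,T) = -[(1/4)·log₂(1/4) + (1/4)·log₂(1/4) + (1/2)·log₂(1/2)]
  = 0.5000 + 0.5000 + 0.5000
  = 1.5000 bits

I(S;T) = H(S) + H(T) - H(S,T)
  = 1.5000 + 1.5000 - 1.5000
  = 1.5000 bits

I(S;T) = 1.5000 bits > I(P;Q) = 0.0000 bits, so (S, T) has the higher mutual information (stronger dependence).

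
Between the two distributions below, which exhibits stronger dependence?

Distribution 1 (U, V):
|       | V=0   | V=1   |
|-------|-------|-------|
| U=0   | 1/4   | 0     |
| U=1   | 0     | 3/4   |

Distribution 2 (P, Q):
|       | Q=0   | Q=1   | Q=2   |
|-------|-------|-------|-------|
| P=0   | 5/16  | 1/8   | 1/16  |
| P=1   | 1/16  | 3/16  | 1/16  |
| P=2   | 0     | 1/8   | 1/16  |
Distribution 1 (U, V):
Marginal P(U) (row sums):
  P(U=0) = 1/4 + 0 = 1/4
  P(U=1) = 0 + 3/4 = 3/4
Marginal P(V) (column sums):
  P(V=0) = 1/4 + 0 = 1/4
  P(V=1) = 0 + 3/4 = 3/4

H(U) = -[(1/4)·log₂(1/4) + (3/4)·log₂(3/4)]
  = 0.5000 + 0.3113
  = 0.8113 bits
H(V) = -[(1/4)·log₂(1/4) + (3/4)·log₂(3/4)]
  = 0.5000 + 0.3113
  = 0.8113 bits
H(U,V) = -[(1/4)·log₂(1/4) + (3/4)·log₂(3/4)]
  = 0.5000 + 0.3113
  = 0.8113 bits

I(U;V) = H(U) + H(V) - H(U,V)
  = 0.8113 + 0.8113 - 0.8113
  = 0.8113 bits

Distribution 2 (P, Q):
Marginal P(P) (row sums):
  P(P=0) = 5/16 + 1/8 + 1/16 = 1/2
  P(P=1) = 1/16 + 3/16 + 1/16 = 5/16
  P(P=2) = 0 + 1/8 + 1/16 = 3/16
Marginal P(Q) (column sums):
  P(Q=0) = 5/16 + 1/16 + 0 = 3/8
  P(Q=1) = 1/8 + 3/16 + 1/8 = 7/16
  P(Q=2) = 1/16 + 1/16 + 1/16 = 3/16

H(P) = -[(1/2)·log₂(1/2) + (5/16)·log₂(5/16) + (3/16)·log₂(3/16)]
  = 0.5000 + 0.5244 + 0.4528
  = 1.4772 bits
H(Q) = -[(3/8)·log₂(3/8) + (7/16)·log₂(7/16) + (3/16)·log₂(3/16)]
  = 0.5306 + 0.5218 + 0.4528
  = 1.5052 bits
H(P,Q) = -[(5/16)·log₂(5/16) + (1/8)·log₂(1/8) + (1/16)·log₂(1/16) + (1/16)·log₂(1/16) + (3/16)·log₂(3/16) + (1/16)·log₂(1/16) + (1/8)·log₂(1/8) + (1/16)·log₂(1/16)]
  = 0.5244 + 0.3750 + 0.2500 + 0.2500 + 0.4528 + 0.2500 + 0.3750 + 0.2500
  = 2.7272 bits

I(P;Q) = H(P) + H(Q) - H(P,Q)
  = 1.4772 + 1.5052 - 2.7272
  = 0.2552 bits

I(U;V) = 0.8113 bits > I(P;Q) = 0.2552 bits, so (U, V) has the higher mutual information (stronger dependence).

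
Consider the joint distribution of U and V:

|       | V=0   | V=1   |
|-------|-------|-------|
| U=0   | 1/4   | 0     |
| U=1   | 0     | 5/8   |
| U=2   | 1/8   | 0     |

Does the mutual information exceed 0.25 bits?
Marginal P(U) (row sums):
  P(U=0) = 1/4 + 0 = 1/4
  P(U=1) = 0 + 5/8 = 5/8
  P(U=2) = 1/8 + 0 = 1/8
Marginal P(V) (column sums):
  P(V=0) = 1/4 + 0 + 1/8 = 3/8
  P(V=1) = 0 + 5/8 + 0 = 5/8

H(U) = -[(1/4)·log₂(1/4) + (5/8)·log₂(5/8) + (1/8)·log₂(1/8)]
  = 0.5000 + 0.4238 + 0.3750
  = 1.2988 bits
H(V) = -[(3/8)·log₂(3/8) + (5/8)·log₂(5/8)]
  = 0.5306 + 0.4238
  = 0.9544 bits
H(U,V) = -[(1/4)·log₂(1/4) + (5/8)·log₂(5/8) + (1/8)·log₂(1/8)]
  = 0.5000 + 0.4238 + 0.3750
  = 1.2988 bits

I(U;V) = H(U) + H(V) - H(U,V)
  = 1.2988 + 0.9544 - 1.2988
  = 0.9544 bits

Yes. I(U;V) = 0.9544 bits, which is > 0.25 bits.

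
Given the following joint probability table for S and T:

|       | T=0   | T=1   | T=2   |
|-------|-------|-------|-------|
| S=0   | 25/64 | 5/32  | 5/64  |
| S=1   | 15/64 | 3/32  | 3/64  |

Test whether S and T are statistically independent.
Marginal P(S) (row sums):
  P(S=0) = 25/64 + 5/32 + 5/64 = 5/8
  P(S=1) = 15/64 + 3/32 + 3/64 = 3/8
Marginal P(T) (column sums):
  P(T=0) = 25/64 + 15/64 = 5/8
  P(T=1) = 5/32 + 3/32 = 1/4
  P(T=2) = 5/64 + 3/64 = 1/8

S and T are independent iff P(S=i,T=j) = P(S=i)·P(T=j) for every cell.
  P(S=0)·P(T=0) = 5/8 × 5/8 = 25/64 = P(S=0,T=0) ✓
  P(S=0)·P(T=1) = 5/8 × 1/4 = 5/32 = P(S=0,T=1) ✓
  P(S=0)·P(T=2) = 5/8 × 1/8 = 5/64 = P(S=0,T=2) ✓
  P(S=1)·P(T=0) = 3/8 × 5/8 = 15/64 = P(S=1,T=0) ✓
  P(S=1)·P(T=1) = 3/8 × 1/4 = 3/32 = P(S=1,T=1) ✓
  P(S=1)·P(T=2) = 3/8 × 1/8 = 3/64 = P(S=1,T=2) ✓

Yes, S and T are independent: every cell factors, so I(S;T) = 0 bits.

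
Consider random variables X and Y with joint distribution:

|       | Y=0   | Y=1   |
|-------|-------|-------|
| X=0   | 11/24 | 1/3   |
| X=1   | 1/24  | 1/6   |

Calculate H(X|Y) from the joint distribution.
Marginal P(Y) (column sums):
  P(Y=0) = 11/24 + 1/24 = 1/2
  P(Y=1) = 1/3 + 1/6 = 1/2

H(X|Y) = -Σ P(X,Y)·log₂ P(X|Y), where P(X|Y) = P(X,Y) / P(Y)
  (X=0,Y=0): P(X|Y) = (11/24)/(1/2) = 11/12;  -(11/24)·log₂(11/12) = 0.0575
  (X=0,Y=1): P(X|Y) = (1/3)/(1/2) = 2/3;  -(1/3)·log₂(2/3) = 0.1950
  (X=1,Y=0): P(X|Y) = (1/24)/(1/2) = 1/12;  -(1/24)·log₂(1/12) = 0.1494
  (X=1,Y=1): P(X|Y) = (1/6)/(1/2) = 1/3;  -(1/6)·log₂(1/3) = 0.2642
H(X|Y) = 0.0575 + 0.1950 + 0.1494 + 0.2642
  = 0.6661 bits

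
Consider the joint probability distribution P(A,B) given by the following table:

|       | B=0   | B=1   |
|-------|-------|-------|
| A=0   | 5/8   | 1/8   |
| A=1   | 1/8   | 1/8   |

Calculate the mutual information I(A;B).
Marginal P(A) (row sums):
  P(A=0) = 5/8 + 1/8 = 3/4
  P(A=1) = 1/8 + 1/8 = 1/4
Marginal P(B) (column sums):
  P(B=0) = 5/8 + 1/8 = 3/4
  P(B=1) = 1/8 + 1/8 = 1/4

H(A) = -[(3/4)·log₂(3/4) + (1/4)·log₂(1/4)]
  = 0.3113 + 0.5000
  = 0.8113 bits
H(B) = -[(3/4)·log₂(3/4) + (1/4)·log₂(1/4)]
  = 0.3113 + 0.5000
  = 0.8113 bits
H(A,B) = -[(5/8)·log₂(5/8) + (1/8)·log₂(1/8) + (1/8)·log₂(1/8) + (1/8)·log₂(1/8)]
  = 0.4238 + 0.3750 + 0.3750 + 0.3750
  = 1.5488 bits

I(A;B) = H(A) + H(B) - H(A,B)
  = 0.8113 + 0.8113 - 1.5488
  = 0.0738 bits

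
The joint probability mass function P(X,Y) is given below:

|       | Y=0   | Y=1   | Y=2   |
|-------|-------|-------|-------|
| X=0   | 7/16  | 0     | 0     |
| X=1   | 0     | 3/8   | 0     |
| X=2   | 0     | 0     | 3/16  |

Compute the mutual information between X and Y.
Marginal P(X) (row sums):
  P(X=0) = 7/16 + 0 + 0 = 7/16
  P(X=1) = 0 + 3/8 + 0 = 3/8
  P(X=2) = 0 + 0 + 3/16 = 3/16
Marginal P(Y) (column sums):
  P(Y=0) = 7/16 + 0 + 0 = 7/16
  P(Y=1) = 0 + 3/8 + 0 = 3/8
  P(Y=2) = 0 + 0 + 3/16 = 3/16

H(X) = -[(7/16)·log₂(7/16) + (3/8)·log₂(3/8) + (3/16)·log₂(3/16)]
  = 0.5218 + 0.5306 + 0.4528
  = 1.5052 bits
H(Y) = -[(7/16)·log₂(7/16) + (3/8)·log₂(3/8) + (3/16)·log₂(3/16)]
  = 0.5218 + 0.5306 + 0.4528
  = 1.5052 bits
H(X,Y) = -[(7/16)·log₂(7/16) + (3/8)·log₂(3/8) + (3/16)·log₂(3/16)]
  = 0.5218 + 0.5306 + 0.4528
  = 1.5052 bits

I(X;Y) = H(X) + H(Y) - H(X,Y)
  = 1.5052 + 1.5052 - 1.5052
  = 1.5052 bits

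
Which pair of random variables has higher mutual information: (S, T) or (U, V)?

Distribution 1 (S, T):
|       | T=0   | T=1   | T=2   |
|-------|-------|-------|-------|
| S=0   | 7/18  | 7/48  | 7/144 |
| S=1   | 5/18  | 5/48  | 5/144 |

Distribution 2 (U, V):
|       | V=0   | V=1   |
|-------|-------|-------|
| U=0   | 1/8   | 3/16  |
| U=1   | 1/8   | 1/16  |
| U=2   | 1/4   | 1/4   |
Distribution 1 (S, T):
Marginal P(S) (row sums):
  P(S=0) = 7/18 + 7/48 + 7/144 = 7/12
  P(S=1) = 5/18 + 5/48 + 5/144 = 5/12
Marginal P(T) (column sums):
  P(T=0) = 7/18 + 5/18 = 2/3
  P(T=1) = 7/48 + 5/48 = 1/4
  P(T=2) = 7/144 + 5/144 = 1/12

H(S) = -[(7/12)·log₂(7/12) + (5/12)·log₂(5/12)]
  = 0.4536 + 0.5263
  = 0.9799 bits
H(T) = -[(2/3)·log₂(2/3) + (1/4)·log₂(1/4) + (1/12)·log₂(1/12)]
  = 0.3900 + 0.5000 + 0.2987
  = 1.1887 bits
H(S,T) = -[(7/18)·log₂(7/18) + (7/48)·log₂(7/48) + (7/144)·log₂(7/144) + (5/18)·log₂(5/18) + (5/48)·log₂(5/48) + (5/144)·log₂(5/144)]
  = 0.5299 + 0.4051 + 0.2121 + 0.5133 + 0.3399 + 0.1683
  = 2.1686 bits

I(S;T) = H(S) + H(T) - H(S,T)
  = 0.9799 + 1.1887 - 2.1686
  = 0.0000 bits

Distribution 2 (U, V):
Marginal P(U) (row sums):
  P(U=0) = 1/8 + 3/16 = 5/16
  P(U=1) = 1/8 + 1/16 = 3/16
  P(U=2) = 1/4 + 1/4 = 1/2
Marginal P(V) (column sums):
  P(V=0) = 1/8 + 1/8 + 1/4 = 1/2
  P(V=1) = 3/16 + 1/16 + 1/4 = 1/2

H(U) = -[(5/16)·log₂(5/16) + (3/16)·log₂(3/16) + (1/2)·log₂(1/2)]
  = 0.5244 + 0.4528 + 0.5000
  = 1.4772 bits
H(V) = -[(1/2)·log₂(1/2) + (1/2)·log₂(1/2)]
  = 0.5000 + 0.5000
  = 1.0000 bits
H(U,V) = -[(1/8)·log₂(1/8) + (3/16)·log₂(3/16) + (1/8)·log₂(1/8) + (1/16)·log₂(1/16) + (1/4)·log₂(1/4) + (1/4)·log₂(1/4)]
  = 0.3750 + 0.4528 + 0.3750 + 0.2500 + 0.5000 + 0.5000
  = 2.4528 bits

I(U;V) = H(U) + H(V) - H(U,V)
  = 1.4772 + 1.0000 - 2.4528
  = 0.0244 bits

I(U;V) = 0.0244 bits > I(S;T) = 0.0000 bits, so (U, V) has the higher mutual information (stronger dependence).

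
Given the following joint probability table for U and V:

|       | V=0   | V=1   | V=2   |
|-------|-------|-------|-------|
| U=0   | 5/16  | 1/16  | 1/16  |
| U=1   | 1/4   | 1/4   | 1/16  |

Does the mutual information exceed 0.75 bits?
Marginal P(U) (row sums):
  P(U=0) = 5/16 + 1/16 + 1/16 = 7/16
  P(U=1) = 1/4 + 1/4 + 1/16 = 9/16
Marginal P(V) (column sums):
  P(V=0) = 5/16 + 1/4 = 9/16
  P(V=1) = 1/16 + 1/4 = 5/16
  P(V=2) = 1/16 + 1/16 = 1/8

H(U) = -[(7/16)·log₂(7/16) + (9/16)·log₂(9/16)]
  = 0.5218 + 0.4669
  = 0.9887 bits
H(V) = -[(9/16)·log₂(9/16) + (5/16)·log₂(5/16) + (1/8)·log₂(1/8)]
  = 0.4669 + 0.5244 + 0.3750
  = 1.3663 bits
H(U,V) = -[(5/16)·log₂(5/16) + (1/16)·log₂(1/16) + (1/16)·log₂(1/16) + (1/4)·log₂(1/4) + (1/4)·log₂(1/4) + (1/16)·log₂(1/16)]
  = 0.5244 + 0.2500 + 0.2500 + 0.5000 + 0.5000 + 0.2500
  = 2.2744 bits

I(U;V) = H(U) + H(V) - H(U,V)
  = 0.9887 + 1.3663 - 2.2744
  = 0.0806 bits

No. I(U;V) = 0.0806 bits, which is ≤ 0.75 bits.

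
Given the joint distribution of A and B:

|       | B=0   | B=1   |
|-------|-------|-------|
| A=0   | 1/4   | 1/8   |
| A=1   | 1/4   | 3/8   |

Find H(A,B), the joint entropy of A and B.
H(A,B) = -Σ P(A,B) log₂ P(A,B), summed over the non-zero cells:
H(A,B) = -[(1/4)·log₂(1/4) + (1/8)·log₂(1/8) + (1/4)·log₂(1/4) + (3/8)·log₂(3/8)]
  = 0.5000 + 0.3750 + 0.5000 + 0.5306
  = 1.9056 bits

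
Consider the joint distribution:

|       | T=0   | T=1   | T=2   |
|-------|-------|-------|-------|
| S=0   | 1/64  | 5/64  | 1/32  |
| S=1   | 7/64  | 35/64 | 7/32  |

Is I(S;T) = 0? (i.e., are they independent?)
Marginal P(S) (row sums):
  P(S=0) = 1/64 + 5/64 + 1/32 = 1/8
  P(S=1) = 7/64 + 35/64 + 7/32 = 7/8
Marginal P(T) (column sums):
  P(T=0) = 1/64 + 7/64 = 1/8
  P(T=1) = 5/64 + 35/64 = 5/8
  P(T=2) = 1/32 + 7/32 = 1/4

S and T are independent iff P(S=i,T=j) = P(S=i)·P(T=j) for every cell.
  P(S=0)·P(T=0) = 1/8 × 1/8 = 1/64 = P(S=0,T=0) ✓
  P(S=0)·P(T=1) = 1/8 × 5/8 = 5/64 = P(S=0,T=1) ✓
  P(S=0)·P(T=2) = 1/8 × 1/4 = 1/32 = P(S=0,T=2) ✓
  P(S=1)·P(T=0) = 7/8 × 1/8 = 7/64 = P(S=1,T=0) ✓
  P(S=1)·P(T=1) = 7/8 × 5/8 = 35/64 = P(S=1,T=1) ✓
  P(S=1)·P(T=2) = 7/8 × 1/4 = 7/32 = P(S=1,T=2) ✓

Yes, S and T are independent: every cell factors, so I(S;T) = 0 bits.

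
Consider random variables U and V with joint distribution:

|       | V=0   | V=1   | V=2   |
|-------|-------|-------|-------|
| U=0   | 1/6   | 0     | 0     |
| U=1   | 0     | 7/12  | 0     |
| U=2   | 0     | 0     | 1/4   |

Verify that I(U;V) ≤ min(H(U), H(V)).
Marginal P(U) (row sums):
  P(U=0) = 1/6 + 0 + 0 = 1/6
  P(U=1) = 0 + 7/12 + 0 = 7/12
  P(U=2) = 0 + 0 + 1/4 = 1/4
Marginal P(V) (column sums):
  P(V=0) = 1/6 + 0 + 0 = 1/6
  P(V=1) = 0 + 7/12 + 0 = 7/12
  P(V=2) = 0 + 0 + 1/4 = 1/4

H(U) = -[(1/6)·log₂(1/6) + (7/12)·log₂(7/12) + (1/4)·log₂(1/4)]
  = 0.4308 + 0.4536 + 0.5000
  = 1.3844 bits
H(V) = -[(1/6)·log₂(1/6) + (7/12)·log₂(7/12) + (1/4)·log₂(1/4)]
  = 0.4308 + 0.4536 + 0.5000
  = 1.3844 bits
H(U,V) = -[(1/6)·log₂(1/6) + (7/12)·log₂(7/12) + (1/4)·log₂(1/4)]
  = 0.4308 + 0.4536 + 0.5000
  = 1.3844 bits

I(U;V) = H(U) + H(V) - H(U,V)
  = 1.3844 + 1.3844 - 1.3844
  = 1.3844 bits

min(H(U), H(V)) = min(1.3844, 1.3844) = 1.3844 bits
Since 1.3844 ≤ 1.3844, the bound is satisfied ✓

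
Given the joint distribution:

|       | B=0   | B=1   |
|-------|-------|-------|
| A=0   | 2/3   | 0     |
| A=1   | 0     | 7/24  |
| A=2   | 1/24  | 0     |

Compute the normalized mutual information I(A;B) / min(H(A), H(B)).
Marginal P(A) (row sums):
  P(A=0) = 2/3 + 0 = 2/3
  P(A=1) = 0 + 7/24 = 7/24
  P(A=2) = 1/24 + 0 = 1/24
Marginal P(B) (column sums):
  P(B=0) = 2/3 + 0 + 1/24 = 17/24
  P(B=1) = 0 + 7/24 + 0 = 7/24

H(A) = -[(2/3)·log₂(2/3) + (7/24)·log₂(7/24) + (1/24)·log₂(1/24)]
  = 0.3900 + 0.5185 + 0.1910
  = 1.0995 bits
H(B) = -[(17/24)·log₂(17/24) + (7/24)·log₂(7/24)]
  = 0.3524 + 0.5185
  = 0.8709 bits
H(A,B) = -[(2/3)·log₂(2/3) + (7/24)·log₂(7/24) + (1/24)·log₂(1/24)]
  = 0.3900 + 0.5185 + 0.1910
  = 1.0995 bits

I(A;B) = H(A) + H(B) - H(A,B)
  = 1.0995 + 0.8709 - 1.0995
  = 0.8709 bits

min(H(A), H(B)) = min(1.0995, 0.8709) = 0.8709 bits
Normalized MI = 0.8709 / 0.8709 = 1.0000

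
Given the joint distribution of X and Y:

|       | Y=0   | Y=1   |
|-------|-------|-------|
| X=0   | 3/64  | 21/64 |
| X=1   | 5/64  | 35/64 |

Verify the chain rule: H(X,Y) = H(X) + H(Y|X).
Left side:
H(X,Y) = -[(3/64)·log₂(3/64) + (21/64)·log₂(21/64) + (5/64)·log₂(5/64) + (35/64)·log₂(35/64)]
  = 0.2070 + 0.5275 + 0.2873 + 0.4762
  = 1.4980 bits

Right side:
Marginal P(X) (row sums):
  P(X=0) = 3/64 + 21/64 = 3/8
  P(X=1) = 5/64 + 35/64 = 5/8
H(X) = -[(3/8)·log₂(3/8) + (5/8)·log₂(5/8)]
  = 0.5306 + 0.4238
  = 0.9544 bits
H(Y|X) = -Σ P(X,Y)·log₂ P(Y|X), where P(Y|X) = P(X,Y) / P(X)
  (X=0,Y=0): P(Y|X) = (3/64)/(3/8) = 1/8;  -(3/64)·log₂(1/8) = 0.1406
  (X=0,Y=1): P(Y|X) = (21/64)/(3/8) = 7/8;  -(21/64)·log₂(7/8) = 0.0632
  (X=1,Y=0): P(Y|X) = (5/64)/(5/8) = 1/8;  -(5/64)·log₂(1/8) = 0.2344
  (X=1,Y=1): P(Y|X) = (35/64)/(5/8) = 7/8;  -(35/64)·log₂(7/8) = 0.1054
H(Y|X) = 0.1406 + 0.0632 + 0.2344 + 0.1054
  = 0.5436 bits
H(X) + H(Y|X) = 0.9544 + 0.5436 = 1.4980 bits

Both sides equal 1.4980 bits, so the chain rule holds ✓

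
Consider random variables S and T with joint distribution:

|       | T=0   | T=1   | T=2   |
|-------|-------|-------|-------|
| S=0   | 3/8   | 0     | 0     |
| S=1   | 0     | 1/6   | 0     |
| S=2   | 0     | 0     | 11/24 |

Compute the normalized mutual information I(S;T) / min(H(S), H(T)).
Marginal P(S) (row sums):
  P(S=0) = 3/8 + 0 + 0 = 3/8
  P(S=1) = 0 + 1/6 + 0 = 1/6
  P(S=2) = 0 + 0 + 11/24 = 11/24
Marginal P(T) (column sums):
  P(T=0) = 3/8 + 0 + 0 = 3/8
  P(T=1) = 0 + 1/6 + 0 = 1/6
  P(T=2) = 0 + 0 + 11/24 = 11/24

H(S) = -[(3/8)·log₂(3/8) + (1/6)·log₂(1/6) + (11/24)·log₂(11/24)]
  = 0.5306 + 0.4308 + 0.5159
  = 1.4773 bits
H(T) = -[(3/8)·log₂(3/8) + (1/6)·log₂(1/6) + (11/24)·log₂(11/24)]
  = 0.5306 + 0.4308 + 0.5159
  = 1.4773 bits
H(S,T) = -[(3/8)·log₂(3/8) + (1/6)·log₂(1/6) + (11/24)·log₂(11/24)]
  = 0.5306 + 0.4308 + 0.5159
  = 1.4773 bits

I(S;T) = H(S) + H(T) - H(S,T)
  = 1.4773 + 1.4773 - 1.4773
  = 1.4773 bits

min(H(S), H(T)) = min(1.4773, 1.4773) = 1.4773 bits
Normalized MI = 1.4773 / 1.4773 = 1.0000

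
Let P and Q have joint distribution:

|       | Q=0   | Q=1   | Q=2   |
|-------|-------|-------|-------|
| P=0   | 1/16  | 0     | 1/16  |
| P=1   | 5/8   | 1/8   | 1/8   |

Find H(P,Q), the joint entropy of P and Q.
H(P,Q) = -Σ P(P,Q) log₂ P(P,Q), summed over the non-zero cells:
H(P,Q) = -[(1/16)·log₂(1/16) + (1/16)·log₂(1/16) + (5/8)·log₂(5/8) + (1/8)·log₂(1/8) + (1/8)·log₂(1/8)]
  = 0.2500 + 0.2500 + 0.4238 + 0.3750 + 0.3750
  = 1.6738 bits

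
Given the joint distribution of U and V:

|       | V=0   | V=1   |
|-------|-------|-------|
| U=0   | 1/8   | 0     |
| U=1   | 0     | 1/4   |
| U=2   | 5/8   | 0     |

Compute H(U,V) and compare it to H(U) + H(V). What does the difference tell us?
Marginal P(U) (row sums):
  P(U=0) = 1/8 + 0 = 1/8
  P(U=1) = 0 + 1/4 = 1/4
  P(U=2) = 5/8 + 0 = 5/8
Marginal P(V) (column sums):
  P(V=0) = 1/8 + 0 + 5/8 = 3/4
  P(V=1) = 0 + 1/4 + 0 = 1/4

H(U,V) = -[(1/8)·log₂(1/8) + (1/4)·log₂(1/4) + (5/8)·log₂(5/8)]
  = 0.3750 + 0.5000 + 0.4238
  = 1.2988 bits
H(U) = -[(1/8)·log₂(1/8) + (1/4)·log₂(1/4) + (5/8)·log₂(5/8)]
  = 0.3750 + 0.5000 + 0.4238
  = 1.2988 bits
H(V) = -[(3/4)·log₂(3/4) + (1/4)·log₂(1/4)]
  = 0.3113 + 0.5000
  = 0.8113 bits

H(U) + H(V) = 1.2988 + 0.8113 = 2.1101 bits
Difference: H(U) + H(V) - H(U,V) = 2.1101 - 1.2988 = 0.8113 bits = I(U;V)

The difference is the mutual information; it is positive here, so U and V are dependent (knowing one reduces uncertainty about the other by 0.8113 bits).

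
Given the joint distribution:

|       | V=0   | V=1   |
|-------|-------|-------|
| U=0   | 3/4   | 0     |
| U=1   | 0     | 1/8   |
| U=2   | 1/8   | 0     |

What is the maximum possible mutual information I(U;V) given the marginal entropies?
The upper bound on mutual information is I(U;V) ≤ min(H(U), H(V)).

Marginal P(U) (row sums):
  P(U=0) = 3/4 + 0 = 3/4
  P(U=1) = 0 + 1/8 = 1/8
  P(U=2) = 1/8 + 0 = 1/8
Marginal P(V) (column sums):
  P(V=0) = 3/4 + 0 + 1/8 = 7/8
  P(V=1) = 0 + 1/8 + 0 = 1/8

H(U) = -[(3/4)·log₂(3/4) + (1/8)·log₂(1/8) + (1/8)·log₂(1/8)]
  = 0.3113 + 0.3750 + 0.3750
  = 1.0613 bits
H(V) = -[(7/8)·log₂(7/8) + (1/8)·log₂(1/8)]
  = 0.1686 + 0.3750
  = 0.5436 bits

Maximum possible I(U;V) = min(1.0613, 0.5436) = 0.5436 bits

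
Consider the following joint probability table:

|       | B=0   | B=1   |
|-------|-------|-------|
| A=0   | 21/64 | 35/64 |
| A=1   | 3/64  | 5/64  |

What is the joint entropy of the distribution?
H(A,B) = -Σ P(A,B) log₂ P(A,B), summed over the non-zero cells:
H(A,B) = -[(21/64)·log₂(21/64) + (35/64)·log₂(35/64) + (3/64)·log₂(3/64) + (5/64)·log₂(5/64)]
  = 0.5275 + 0.4762 + 0.2070 + 0.2873
  = 1.4980 bits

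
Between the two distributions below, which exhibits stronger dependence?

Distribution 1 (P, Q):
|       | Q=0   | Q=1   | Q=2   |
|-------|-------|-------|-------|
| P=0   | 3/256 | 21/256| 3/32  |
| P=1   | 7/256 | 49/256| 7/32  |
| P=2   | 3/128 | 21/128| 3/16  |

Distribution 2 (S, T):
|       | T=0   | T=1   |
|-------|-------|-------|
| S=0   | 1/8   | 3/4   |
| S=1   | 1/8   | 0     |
Distribution 1 (P, Q):
Marginal P(P) (row sums):
  P(P=0) = 3/256 + 21/256 + 3/32 = 3/16
  P(P=1) = 7/256 + 49/256 + 7/32 = 7/16
  P(P=2) = 3/128 + 21/128 + 3/16 = 3/8
Marginal P(Q) (column sums):
  P(Q=0) = 3/256 + 7/256 + 3/128 = 1/16
  P(Q=1) = 21/256 + 49/256 + 21/128 = 7/16
  P(Q=2) = 3/32 + 7/32 + 3/16 = 1/2

H(P) = -[(3/16)·log₂(3/16) + (7/16)·log₂(7/16) + (3/8)·log₂(3/8)]
  = 0.4528 + 0.5218 + 0.5306
  = 1.5052 bits
H(Q) = -[(1/16)·log₂(1/16) + (7/16)·log₂(7/16) + (1/2)·log₂(1/2)]
  = 0.2500 + 0.5218 + 0.5000
  = 1.2718 bits
H(P,Q) = -[(3/256)·log₂(3/256) + (21/256)·log₂(21/256) + (3/32)·log₂(3/32) + (7/256)·log₂(7/256) + (49/256)·log₂(49/256) + (7/32)·log₂(7/32) + (3/128)·log₂(3/128) + (21/128)·log₂(21/128) + (3/16)·log₂(3/16)]
  = 0.0752 + 0.2959 + 0.3202 + 0.1420 + 0.4566 + 0.4796 + 0.1269 + 0.4278 + 0.4528
  = 2.7770 bits

I(P;Q) = H(P) + H(Q) - H(P,Q)
  = 1.5052 + 1.2718 - 2.7770
  = 0.0000 bits

Distribution 2 (S, T):
Marginal P(S) (row sums):
  P(S=0) = 1/8 + 3/4 = 7/8
  P(S=1) = 1/8 + 0 = 1/8
Marginal P(T) (column sums):
  P(T=0) = 1/8 + 1/8 = 1/4
  P(T=1) = 3/4 + 0 = 3/4

H(S) = -[(7/8)·log₂(7/8) + (1/8)·log₂(1/8)]
  = 0.1686 + 0.3750
  = 0.5436 bits
H(T) = -[(1/4)·log₂(1/4) + (3/4)·log₂(3/4)]
  = 0.5000 + 0.3113
  = 0.8113 bits
H(S,T) = -[(1/8)·log₂(1/8) + (3/4)·log₂(3/4) + (1/8)·log₂(1/8)]
  = 0.3750 + 0.3113 + 0.3750
  = 1.0613 bits

I(S;T) = H(S) + H(T) - H(S,T)
  = 0.5436 + 0.8113 - 1.0613
  = 0.2936 bits

I(S;T) = 0.2936 bits > I(P;Q) = 0.0000 bits, so (S, T) has the higher mutual information (stronger dependence).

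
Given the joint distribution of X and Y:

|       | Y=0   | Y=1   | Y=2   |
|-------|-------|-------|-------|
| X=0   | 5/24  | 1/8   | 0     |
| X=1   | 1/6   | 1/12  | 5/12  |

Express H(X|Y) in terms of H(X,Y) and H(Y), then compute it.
H(X|Y) = H(X,Y) - H(Y)

Marginal P(Y) (column sums):
  P(Y=0) = 5/24 + 1/6 = 3/8
  P(Y=1) = 1/8 + 1/12 = 5/24
  P(Y=2) = 0 + 5/12 = 5/12

H(X,Y) = -[(5/24)·log₂(5/24) + (1/8)·log₂(1/8) + (1/6)·log₂(1/6) + (1/12)·log₂(1/12) + (5/12)·log₂(5/12)]
  = 0.4715 + 0.3750 + 0.4308 + 0.2987 + 0.5263
  = 2.1023 bits
H(Y) = -[(3/8)·log₂(3/8) + (5/24)·log₂(5/24) + (5/12)·log₂(5/12)]
  = 0.5306 + 0.4715 + 0.5263
  = 1.5284 bits

H(X|Y) = 2.1023 - 1.5284 = 0.5739 bits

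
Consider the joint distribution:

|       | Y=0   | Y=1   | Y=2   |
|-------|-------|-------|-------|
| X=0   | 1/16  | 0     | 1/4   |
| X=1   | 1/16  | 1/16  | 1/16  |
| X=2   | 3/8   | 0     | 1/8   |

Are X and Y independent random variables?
Marginal P(X) (row sums):
  P(X=0) = 1/16 + 0 + 1/4 = 5/16
  P(X=1) = 1/16 + 1/16 + 1/16 = 3/16
  P(X=2) = 3/8 + 0 + 1/8 = 1/2
Marginal P(Y) (column sums):
  P(Y=0) = 1/16 + 1/16 + 3/8 = 1/2
  P(Y=1) = 0 + 1/16 + 0 = 1/16
  P(Y=2) = 1/4 + 1/16 + 1/8 = 7/16

X and Y are independent iff P(X=i,Y=j) = P(X=i)·P(Y=j) for every cell.
  P(X=0)·P(Y=0) = 5/16 × 1/2 = 5/32, but P(X=0,Y=0) = 1/16 ✗

No, X and Y are not independent. Quantitatively, I(X;Y) > 0:

H(X) = -[(5/16)·log₂(5/16) + (3/16)·log₂(3/16) + (1/2)·log₂(1/2)]
  = 0.5244 + 0.4528 + 0.5000
  = 1.4772 bits
H(Y) = -[(1/2)·log₂(1/2) + (1/16)·log₂(1/16) + (7/16)·log₂(7/16)]
  = 0.5000 + 0.2500 + 0.5218
  = 1.2718 bits
H(X,Y) = -[(1/16)·log₂(1/16) + (1/4)·log₂(1/4) + (1/16)·log₂(1/16) + (1/16)·log₂(1/16) + (1/16)·log₂(1/16) + (3/8)·log₂(3/8) + (1/8)·log₂(1/8)]
  = 0.2500 + 0.5000 + 0.2500 + 0.2500 + 0.2500 + 0.5306 + 0.3750
  = 2.4056 bits
I(X;Y) = H(X) + H(Y) - H(X,Y) = 1.4772 + 1.2718 - 2.4056 = 0.3434 bits > 0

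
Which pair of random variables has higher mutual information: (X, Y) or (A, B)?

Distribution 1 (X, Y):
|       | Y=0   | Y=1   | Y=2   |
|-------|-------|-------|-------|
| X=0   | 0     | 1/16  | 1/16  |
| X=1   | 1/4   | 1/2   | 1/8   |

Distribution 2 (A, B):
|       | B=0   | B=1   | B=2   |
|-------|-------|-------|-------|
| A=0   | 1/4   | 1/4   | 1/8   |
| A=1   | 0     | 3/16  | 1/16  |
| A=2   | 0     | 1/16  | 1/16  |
Distribution 1 (X, Y):
Marginal P(X) (row sums):
  P(X=0) = 0 + 1/16 + 1/16 = 1/8
  P(X=1) = 1/4 + 1/2 + 1/8 = 7/8
Marginal P(Y) (column sums):
  P(Y=0) = 0 + 1/4 = 1/4
  P(Y=1) = 1/16 + 1/2 = 9/16
  P(Y=2) = 1/16 + 1/8 = 3/16

H(X) = -[(1/8)·log₂(1/8) + (7/8)·log₂(7/8)]
  = 0.3750 + 0.1686
  = 0.5436 bits
H(Y) = -[(1/4)·log₂(1/4) + (9/16)·log₂(9/16) + (3/16)·log₂(3/16)]
  = 0.5000 + 0.4669 + 0.4528
  = 1.4197 bits
H(X,Y) = -[(1/16)·log₂(1/16) + (1/16)·log₂(1/16) + (1/4)·log₂(1/4) + (1/2)·log₂(1/2) + (1/8)·log₂(1/8)]
  = 0.2500 + 0.2500 + 0.5000 + 0.5000 + 0.3750
  = 1.8750 bits

I(X;Y) = H(X) + H(Y) - H(X,Y)
  = 0.5436 + 1.4197 - 1.8750
  = 0.0883 bits

Distribution 2 (A, B):
Marginal P(A) (row sums):
  P(A=0) = 1/4 + 1/4 + 1/8 = 5/8
  P(A=1) = 0 + 3/16 + 1/16 = 1/4
  P(A=2) = 0 + 1/16 + 1/16 = 1/8
Marginal P(B) (column sums):
  P(B=0) = 1/4 + 0 + 0 = 1/4
  P(B=1) = 1/4 + 3/16 + 1/16 = 1/2
  P(B=2) = 1/8 + 1/16 + 1/16 = 1/4

H(A) = -[(5/8)·log₂(5/8) + (1/4)·log₂(1/4) + (1/8)·log₂(1/8)]
  = 0.4238 + 0.5000 + 0.3750
  = 1.2988 bits
H(B) = -[(1/4)·log₂(1/4) + (1/2)·log₂(1/2) + (1/4)·log₂(1/4)]
  = 0.5000 + 0.5000 + 0.5000
  = 1.5000 bits
H(A,B) = -[(1/4)·log₂(1/4) + (1/4)·log₂(1/4) + (1/8)·log₂(1/8) + (3/16)·log₂(3/16) + (1/16)·log₂(1/16) + (1/16)·log₂(1/16) + (1/16)·log₂(1/16)]
  = 0.5000 + 0.5000 + 0.3750 + 0.4528 + 0.2500 + 0.2500 + 0.2500
  = 2.5778 bits

I(A;B) = H(A) + H(B) - H(A,B)
  = 1.2988 + 1.5000 - 2.5778
  = 0.2210 bits

I(A;B) = 0.2210 bits > I(X;Y) = 0.0883 bits, so (A, B) has the higher mutual information (stronger dependence).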